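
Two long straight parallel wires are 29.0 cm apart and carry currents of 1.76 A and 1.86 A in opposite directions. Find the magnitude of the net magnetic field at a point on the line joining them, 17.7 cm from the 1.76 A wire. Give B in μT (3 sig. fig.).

B ≈ 5.28 μT

Each long wire gives B = μ₀I/(2πd). Distances are d₁ = 0.177 m and d₂ = 0.113 m.
B₁ = 1.99×10⁻⁶ T, B₂ = 3.29×10⁻⁶ T.
Between antiparallel currents both contributions point the same way, so they add. B = B₁ + B₂ = 1.99×10⁻⁶ + 3.29×10⁻⁶ = 5.28×10⁻⁶ T.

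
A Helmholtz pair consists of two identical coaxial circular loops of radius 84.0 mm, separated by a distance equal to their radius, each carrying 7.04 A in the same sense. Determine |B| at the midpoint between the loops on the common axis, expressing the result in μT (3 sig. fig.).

Each loop contributes B = μ₀IR²/[2(R²+z²)^(3/2)] on the axis, with z measured from that loop.
Loop 1 (z = 0.042 m): B₁ = 3.77×10⁻⁵ T. Loop 2 (z = 0.042 m): B₂ = 3.77×10⁻⁵ T.
The fields add: B = B₁ + B₂ = 7.54×10⁻⁵ T.

B ≈ 75.4 μT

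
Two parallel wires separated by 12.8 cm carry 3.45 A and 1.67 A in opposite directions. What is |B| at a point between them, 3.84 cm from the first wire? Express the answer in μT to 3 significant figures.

Each long wire gives B = μ₀I/(2πd). Distances are d₁ = 0.0384 m and d₂ = 0.0896 m.
B₁ = 1.80×10⁻⁵ T, B₂ = 3.73×10⁻⁶ T.
Between antiparallel currents both contributions point the same way, so they add. B = B₁ + B₂ = 1.80×10⁻⁵ + 3.73×10⁻⁶ = 2.17×10⁻⁵ T.

B ≈ 21.7 μT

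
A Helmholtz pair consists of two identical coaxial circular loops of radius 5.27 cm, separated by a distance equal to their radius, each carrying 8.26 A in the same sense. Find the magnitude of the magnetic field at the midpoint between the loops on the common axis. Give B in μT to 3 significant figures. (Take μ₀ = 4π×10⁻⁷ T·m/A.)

Each loop contributes B = μ₀IR²/[2(R²+z²)^(3/2)] on the axis, with z measured from that loop.
Loop 1 (z = 0.02635 m): B₁ = 7.05×10⁻⁵ T. Loop 2 (z = 0.02635 m): B₂ = 7.05×10⁻⁵ T.
The fields add: B = B₁ + B₂ = 1.41×10⁻⁴ T.

B ≈ 141 μT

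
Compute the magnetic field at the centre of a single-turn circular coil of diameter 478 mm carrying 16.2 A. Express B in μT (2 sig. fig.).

B ≈ 43 μT

At the centre of a circular loop the Biot–Savart law gives B = μ₀I/(2R) (so R = 0.239 m).
B = (4π×10⁻⁷ × 16.2) / (2 × 0.239) = 4.26×10⁻⁵ T.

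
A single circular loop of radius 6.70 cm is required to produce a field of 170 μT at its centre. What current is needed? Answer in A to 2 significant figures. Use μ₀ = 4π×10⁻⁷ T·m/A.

I ≈ 18 A

At the centre of a circular loop B = μ₀I/(2R), so I = 2RB/μ₀.
With R = 0.067 m, I = 2 × 0.067 × 1.70×10⁻⁴ / (4π×10⁻⁷) = 18.1 A.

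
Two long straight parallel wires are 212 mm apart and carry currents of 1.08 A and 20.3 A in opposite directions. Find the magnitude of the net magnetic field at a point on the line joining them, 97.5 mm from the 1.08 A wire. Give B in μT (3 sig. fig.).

Each long wire gives B = μ₀I/(2πd). Distances are d₁ = 0.0975 m and d₂ = 0.1145 m.
B₁ = 2.22×10⁻⁶ T, B₂ = 3.55×10⁻⁵ T.
Between antiparallel currents both contributions point the same way, so they add. B = B₁ + B₂ = 2.22×10⁻⁶ + 3.55×10⁻⁵ = 3.77×10⁻⁵ T.

B ≈ 37.7 μT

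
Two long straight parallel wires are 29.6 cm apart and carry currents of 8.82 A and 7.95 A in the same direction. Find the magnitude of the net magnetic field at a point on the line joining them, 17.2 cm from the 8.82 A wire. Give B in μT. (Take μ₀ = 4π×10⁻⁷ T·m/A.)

Each long wire gives B = μ₀I/(2πd). Distances are d₁ = 0.172 m and d₂ = 0.124 m.
B₁ = 1.03×10⁻⁵ T, B₂ = 1.28×10⁻⁵ T.
Between parallel currents the two contributions point in opposite directions, so they subtract. B = |B₁ − B₂| = |1.03×10⁻⁵ − 1.28×10⁻⁵| = 2.57×10⁻⁶ T.

B ≈ 2.57 μT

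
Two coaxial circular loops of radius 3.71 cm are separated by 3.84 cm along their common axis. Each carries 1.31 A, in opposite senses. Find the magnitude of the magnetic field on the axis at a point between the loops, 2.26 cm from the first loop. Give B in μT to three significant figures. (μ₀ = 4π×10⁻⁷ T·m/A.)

B ≈ 3.46 μT

Each loop contributes B = μ₀IR²/[2(R²+z²)^(3/2)] on the axis, with z measured from that loop.
Loop 1 (z = 0.0226 m): B₁ = 1.38×10⁻⁵ T. Loop 2 (z = 0.0158 m): B₂ = 1.73×10⁻⁵ T.
The fields oppose: B = |B₁ − B₂| = 3.46×10⁻⁶ T.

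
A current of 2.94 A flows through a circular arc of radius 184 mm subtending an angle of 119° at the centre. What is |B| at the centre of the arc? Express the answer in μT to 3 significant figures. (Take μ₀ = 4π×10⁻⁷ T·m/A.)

The Biot–Savart field of a circular arc at its centre is B = μ₀Iφ/(4πR), with φ = 2.077 rad.
B = (4π×10⁻⁷ × 2.94 × 2.077) / (4π × 0.184) = 3.32×10⁻⁶ T.

B ≈ 3.32 μT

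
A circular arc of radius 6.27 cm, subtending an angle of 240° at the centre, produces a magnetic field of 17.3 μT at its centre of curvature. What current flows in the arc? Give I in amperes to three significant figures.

I ≈ 2.59 A

For a circular arc, B = μ₀Iφ/(4πR) with φ in radians; here φ = 4.189 rad.
So I = 4πRB/(μ₀φ) = 4π × 0.0627 × 1.73×10⁻⁵ / (4π×10⁻⁷ × 4.189) = 2.59 A.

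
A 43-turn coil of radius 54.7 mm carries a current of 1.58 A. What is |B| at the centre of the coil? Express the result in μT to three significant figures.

For an N-turn flat coil, B = Nμ₀I/(2R) with R = 0.0547 m.
B = 43 × 1.81×10⁻⁵ T = 7.80×10⁻⁴ T.

B ≈ 780 μT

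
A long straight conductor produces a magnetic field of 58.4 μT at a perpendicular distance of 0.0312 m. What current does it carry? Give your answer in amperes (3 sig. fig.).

For a long straight wire B = μ₀I/(2πd), so I = 2πdB/μ₀.
I = 2π × 0.0312 × 5.84×10⁻⁵ / (4π×10⁻⁷) = 9.11 A.

I ≈ 9.11 A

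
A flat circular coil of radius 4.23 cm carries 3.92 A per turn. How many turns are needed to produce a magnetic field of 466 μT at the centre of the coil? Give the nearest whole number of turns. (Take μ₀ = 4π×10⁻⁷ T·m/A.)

N = 8

For an N-turn coil, B = Nμ₀I/(2R). A single turn gives B₁ = 5.82×10⁻⁵ T with R = 0.0423 m.
N = B/B₁ = 4.66×10⁻⁴ / 5.82×10⁻⁵ = 8.00.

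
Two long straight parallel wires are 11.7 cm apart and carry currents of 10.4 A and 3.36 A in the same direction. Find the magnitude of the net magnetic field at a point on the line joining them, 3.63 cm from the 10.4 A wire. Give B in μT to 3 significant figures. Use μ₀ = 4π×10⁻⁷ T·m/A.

Each long wire gives B = μ₀I/(2πd). Distances are d₁ = 0.0363 m and d₂ = 0.0807 m.
B₁ = 5.73×10⁻⁵ T, B₂ = 8.33×10⁻⁶ T.
Between parallel currents the two contributions point in opposite directions, so they subtract. B = |B₁ − B₂| = |5.73×10⁻⁵ − 8.33×10⁻⁶| = 4.90×10⁻⁵ T.

B ≈ 49.0 μT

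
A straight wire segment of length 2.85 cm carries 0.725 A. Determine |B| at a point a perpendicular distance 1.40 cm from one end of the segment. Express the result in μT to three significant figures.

For a finite straight segment, B = (μ₀I/4πd)(sinθ₁ + sinθ₂), where θ₁, θ₂ are the angles from the perpendicular to each end.
The perpendicular foot is at one end, so the two end-offsets along the wire are 0 and L = 0.0285 m.
sinθ₁ = 0/√(0²+0.014²) = 0.0000; sinθ₂ = 0.0285/√(0.0285²+0.014²) = 0.8976.
B = (4π×10⁻⁷ × 0.725) / (4π × 0.014) × (0.0000 + 0.8976) = 4.65×10⁻⁶ T.

B ≈ 4.65 μT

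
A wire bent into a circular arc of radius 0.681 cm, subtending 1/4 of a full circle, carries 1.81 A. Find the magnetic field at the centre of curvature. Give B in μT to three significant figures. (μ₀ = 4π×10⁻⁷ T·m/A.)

B ≈ 41.7 μT

The Biot–Savart field of a circular arc at its centre is B = μ₀Iφ/(4πR), with φ = 1.571 rad.
B = (4π×10⁻⁷ × 1.81 × 1.571) / (4π × 0.00681) = 4.17×10⁻⁵ T.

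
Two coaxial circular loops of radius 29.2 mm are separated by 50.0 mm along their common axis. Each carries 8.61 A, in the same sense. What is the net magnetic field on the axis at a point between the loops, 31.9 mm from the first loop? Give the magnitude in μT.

Each loop contributes B = μ₀IR²/[2(R²+z²)^(3/2)] on the axis, with z measured from that loop.
Loop 1 (z = 0.0319 m): B₁ = 5.70×10⁻⁵ T. Loop 2 (z = 0.0181 m): B₂ = 1.14×10⁻⁴ T.
The fields add: B = B₁ + B₂ = 1.71×10⁻⁴ T.

B ≈ 171 μT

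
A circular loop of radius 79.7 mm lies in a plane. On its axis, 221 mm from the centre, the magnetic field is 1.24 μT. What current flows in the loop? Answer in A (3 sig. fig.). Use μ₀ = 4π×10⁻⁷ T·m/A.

I ≈ 4.03 A

On the axis of a loop, B = μ₀IR²/[2(R²+z²)^(3/2)], so I = 2B(R²+z²)^(3/2)/(μ₀R²).
R² + z² = 0.006352 + 0.04884 = 0.05519 m²; raised to 3/2 gives 1.30×10⁻² m³.
I = 2 × 1.24×10⁻⁶ × 1.30×10⁻² / (1.26×10⁻⁶ × 0.006352) = 4.03 A.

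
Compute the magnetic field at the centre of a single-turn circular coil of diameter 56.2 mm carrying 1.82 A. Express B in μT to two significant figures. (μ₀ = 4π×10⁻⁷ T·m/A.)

B ≈ 41 μT

At the centre of a circular loop the Biot–Savart law gives B = μ₀I/(2R) (so R = 0.0281 m).
B = (4π×10⁻⁷ × 1.82) / (2 × 0.0281) = 4.07×10⁻⁵ T.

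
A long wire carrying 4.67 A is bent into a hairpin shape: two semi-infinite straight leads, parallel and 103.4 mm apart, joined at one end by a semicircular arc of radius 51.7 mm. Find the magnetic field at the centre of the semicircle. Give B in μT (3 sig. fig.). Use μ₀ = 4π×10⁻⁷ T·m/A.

B ≈ 46.4 μT

The semicircular arc contributes B_arc = μ₀I·π/(4πR) = μ₀I/(4R) = 2.84×10⁻⁵ T.
Each semi-infinite lead is at perpendicular distance R = 0.0517 m from the centre, with the perpendicular foot at its near end, so it contributes μ₀I/(4πR); both point the same way, together 1.81×10⁻⁵ T.
Arc and leads all point the same direction: B = 2.84×10⁻⁵ + 1.81×10⁻⁵ = 4.64×10⁻⁵ T.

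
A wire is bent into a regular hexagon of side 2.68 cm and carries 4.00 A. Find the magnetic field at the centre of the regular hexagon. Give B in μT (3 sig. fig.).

B ≈ 103 μT

Each side is a finite straight segment at perpendicular distance d = a/(2 tan(π/6)) = 0.02321 m from the centre, with end-angles ±π/6.
One side contributes B₁ = (μ₀I/4πd)·2 sin(π/6) = 1.72×10⁻⁵ T.
All 6 sides add in the same direction: B = 6 × 1.72×10⁻⁵ = 1.03×10⁻⁴ T.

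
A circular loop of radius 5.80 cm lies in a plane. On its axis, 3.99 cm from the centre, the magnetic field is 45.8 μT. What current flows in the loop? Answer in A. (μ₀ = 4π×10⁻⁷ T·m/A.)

On the axis of a loop, B = μ₀IR²/[2(R²+z²)^(3/2)], so I = 2B(R²+z²)^(3/2)/(μ₀R²).
R² + z² = 0.003364 + 0.001592 = 0.004956 m²; raised to 3/2 gives 3.49×10⁻⁴ m³.
I = 2 × 4.58×10⁻⁵ × 3.49×10⁻⁴ / (1.26×10⁻⁶ × 0.003364) = 7.56 A.

I ≈ 7.56 A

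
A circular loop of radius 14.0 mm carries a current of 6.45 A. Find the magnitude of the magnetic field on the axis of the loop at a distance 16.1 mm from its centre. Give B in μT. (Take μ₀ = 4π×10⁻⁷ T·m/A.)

On the axis of a circular loop, B = μ₀IR² / [2(R²+z²)^(3/2)].
R² + z² = (0.014)² + (0.0161)² = 0.0004552 m², and (R²+z²)^(3/2) = 9.71×10⁻⁶ m³.
B = (4π×10⁻⁷ × 6.45 × 0.000196) / (2 × 9.71×10⁻⁶) = 8.18×10⁻⁵ T.

B ≈ 81.8 μT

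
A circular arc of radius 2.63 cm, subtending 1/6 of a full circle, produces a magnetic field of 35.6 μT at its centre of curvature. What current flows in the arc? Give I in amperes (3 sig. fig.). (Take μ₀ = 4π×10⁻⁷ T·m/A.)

I ≈ 8.94 A

For a circular arc, B = μ₀Iφ/(4πR) with φ in radians; here φ = 1.047 rad.
So I = 4πRB/(μ₀φ) = 4π × 0.0263 × 3.56×10⁻⁵ / (4π×10⁻⁷ × 1.047) = 8.94 A.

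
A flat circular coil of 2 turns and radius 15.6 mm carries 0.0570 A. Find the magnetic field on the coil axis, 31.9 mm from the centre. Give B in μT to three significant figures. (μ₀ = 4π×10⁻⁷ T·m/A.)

For an N-turn flat coil, B = Nμ₀IR²/[2(R²+z²)^(3/2)] with R = 0.0156 m, z = 0.0319 m.
B = 2 × 1.95×10⁻⁷ T = 3.89×10⁻⁷ T.

B ≈ 0.389 μT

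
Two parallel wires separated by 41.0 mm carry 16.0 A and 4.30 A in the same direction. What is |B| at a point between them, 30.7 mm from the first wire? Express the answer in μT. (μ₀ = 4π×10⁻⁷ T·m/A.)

Each long wire gives B = μ₀I/(2πd). Distances are d₁ = 0.0307 m and d₂ = 0.0103 m.
B₁ = 1.04×10⁻⁴ T, B₂ = 8.35×10⁻⁵ T.
Between parallel currents the two contributions point in opposite directions, so they subtract. B = |B₁ − B₂| = |1.04×10⁻⁴ − 8.35×10⁻⁵| = 2.07×10⁻⁵ T.

B ≈ 20.7 μT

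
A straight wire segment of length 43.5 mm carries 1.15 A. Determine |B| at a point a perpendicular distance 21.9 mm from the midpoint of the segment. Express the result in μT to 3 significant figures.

For a finite straight segment, B = (μ₀I/4πd)(sinθ₁ + sinθ₂), where θ₁, θ₂ are the angles from the perpendicular to each end.
The perpendicular from the point meets the wire at its midpoint, so each end is L/2 = 0.02175 m away along the wire.
sinθ₁ = 0.02175/√(0.02175²+0.0219²) = 0.7047; sinθ₂ = 0.02175/√(0.02175²+0.0219²) = 0.7047.
B = (4π×10⁻⁷ × 1.15) / (4π × 0.0219) × (0.7047 + 0.7047) = 7.40×10⁻⁶ T.

B ≈ 7.40 μT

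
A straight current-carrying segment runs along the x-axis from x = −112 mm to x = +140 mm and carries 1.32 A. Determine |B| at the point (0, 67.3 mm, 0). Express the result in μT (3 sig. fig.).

For a finite straight segment, B = (μ₀I/4πd)(sinθ₁ + sinθ₂), where θ₁, θ₂ are the angles from the perpendicular to each end.
The perpendicular distance is d = 0.0673 m; the end-offsets along the wire are a = 0.112 m and b = 0.14 m.
sinθ₁ = 0.112/√(0.112²+0.0673²) = 0.8572; sinθ₂ = 0.14/√(0.14²+0.0673²) = 0.9013.
B = (4π×10⁻⁷ × 1.32) / (4π × 0.0673) × (0.8572 + 0.9013) = 3.45×10⁻⁶ T.

B ≈ 3.45 μT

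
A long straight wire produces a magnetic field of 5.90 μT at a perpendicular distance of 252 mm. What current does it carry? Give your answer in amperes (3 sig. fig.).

For a long straight wire B = μ₀I/(2πd), so I = 2πdB/μ₀.
I = 2π × 0.252 × 5.90×10⁻⁶ / (4π×10⁻⁷) = 7.43 A.

I ≈ 7.43 A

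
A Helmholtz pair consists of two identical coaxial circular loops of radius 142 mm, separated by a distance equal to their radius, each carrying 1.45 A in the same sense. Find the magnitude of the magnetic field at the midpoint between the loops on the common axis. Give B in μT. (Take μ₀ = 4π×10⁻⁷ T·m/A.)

B ≈ 9.18 μT

Each loop contributes B = μ₀IR²/[2(R²+z²)^(3/2)] on the axis, with z measured from that loop.
Loop 1 (z = 0.071 m): B₁ = 4.59×10⁻⁶ T. Loop 2 (z = 0.071 m): B₂ = 4.59×10⁻⁶ T.
The fields add: B = B₁ + B₂ = 9.18×10⁻⁶ T.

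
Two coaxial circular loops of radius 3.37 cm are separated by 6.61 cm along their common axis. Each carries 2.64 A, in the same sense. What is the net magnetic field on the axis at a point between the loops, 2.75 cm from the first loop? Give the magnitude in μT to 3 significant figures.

Each loop contributes B = μ₀IR²/[2(R²+z²)^(3/2)] on the axis, with z measured from that loop.
Loop 1 (z = 0.0275 m): B₁ = 2.29×10⁻⁵ T. Loop 2 (z = 0.0386 m): B₂ = 1.40×10⁻⁵ T.
The fields add: B = B₁ + B₂ = 3.69×10⁻⁵ T.

B ≈ 36.9 μT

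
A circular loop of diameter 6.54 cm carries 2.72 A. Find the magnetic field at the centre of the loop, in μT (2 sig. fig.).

B ≈ 52 μT

At the centre of a circular loop the Biot–Savart law gives B = μ₀I/(2R) (so R = 0.0327 m).
B = (4π×10⁻⁷ × 2.72) / (2 × 0.0327) = 5.23×10⁻⁵ T.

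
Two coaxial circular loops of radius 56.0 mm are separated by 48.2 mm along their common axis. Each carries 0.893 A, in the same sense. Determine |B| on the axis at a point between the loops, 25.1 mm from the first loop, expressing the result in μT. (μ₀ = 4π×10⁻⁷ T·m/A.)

Each loop contributes B = μ₀IR²/[2(R²+z²)^(3/2)] on the axis, with z measured from that loop.
Loop 1 (z = 0.0251 m): B₁ = 7.61×10⁻⁶ T. Loop 2 (z = 0.0231 m): B₂ = 7.92×10⁻⁶ T.
The fields add: B = B₁ + B₂ = 1.55×10⁻⁵ T.

B ≈ 15.5 μT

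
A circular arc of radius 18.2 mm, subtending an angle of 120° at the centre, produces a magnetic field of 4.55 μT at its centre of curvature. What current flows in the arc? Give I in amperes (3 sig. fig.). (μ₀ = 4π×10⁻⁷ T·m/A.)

For a circular arc, B = μ₀Iφ/(4πR) with φ in radians; here φ = 2.094 rad.
So I = 4πRB/(μ₀φ) = 4π × 0.0182 × 4.55×10⁻⁶ / (4π×10⁻⁷ × 2.094) = 0.395 A.

I ≈ 0.395 A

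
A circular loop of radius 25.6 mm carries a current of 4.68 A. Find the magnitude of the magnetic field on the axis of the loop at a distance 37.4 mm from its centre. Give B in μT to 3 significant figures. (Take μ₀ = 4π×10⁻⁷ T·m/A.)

On the axis of a circular loop, B = μ₀IR² / [2(R²+z²)^(3/2)].
R² + z² = (0.0256)² + (0.0374)² = 0.002054 m², and (R²+z²)^(3/2) = 9.31×10⁻⁵ m³.
B = (4π×10⁻⁷ × 4.68 × 0.0006554) / (2 × 9.31×10⁻⁵) = 2.07×10⁻⁵ T.

B ≈ 20.7 μT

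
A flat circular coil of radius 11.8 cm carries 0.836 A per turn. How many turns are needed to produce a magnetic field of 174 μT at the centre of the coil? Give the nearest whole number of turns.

For an N-turn coil, B = Nμ₀I/(2R). A single turn gives B₁ = 4.45×10⁻⁶ T with R = 0.118 m.
N = B/B₁ = 1.74×10⁻⁴ / 4.45×10⁻⁶ = 39.09.

N = 39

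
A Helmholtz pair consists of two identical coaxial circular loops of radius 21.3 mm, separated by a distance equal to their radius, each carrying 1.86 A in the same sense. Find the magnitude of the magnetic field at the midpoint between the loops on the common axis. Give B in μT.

B ≈ 78.5 μT

Each loop contributes B = μ₀IR²/[2(R²+z²)^(3/2)] on the axis, with z measured from that loop.
Loop 1 (z = 0.01065 m): B₁ = 3.93×10⁻⁵ T. Loop 2 (z = 0.01065 m): B₂ = 3.93×10⁻⁵ T.
The fields add: B = B₁ + B₂ = 7.85×10⁻⁵ T.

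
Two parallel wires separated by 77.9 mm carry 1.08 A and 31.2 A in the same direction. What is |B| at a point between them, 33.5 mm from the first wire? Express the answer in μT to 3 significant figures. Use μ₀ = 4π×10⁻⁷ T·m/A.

Each long wire gives B = μ₀I/(2πd). Distances are d₁ = 0.0335 m and d₂ = 0.0444 m.
B₁ = 6.45×10⁻⁶ T, B₂ = 1.41×10⁻⁴ T.
Between parallel currents the two contributions point in opposite directions, so they subtract. B = |B₁ − B₂| = |6.45×10⁻⁶ − 1.41×10⁻⁴| = 1.34×10⁻⁴ T.

B ≈ 134 μT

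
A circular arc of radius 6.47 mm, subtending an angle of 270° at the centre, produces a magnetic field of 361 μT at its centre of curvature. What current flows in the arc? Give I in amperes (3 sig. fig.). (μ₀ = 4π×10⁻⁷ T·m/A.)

I ≈ 4.96 A

For a circular arc, B = μ₀Iφ/(4πR) with φ in radians; here φ = 4.712 rad.
So I = 4πRB/(μ₀φ) = 4π × 0.00647 × 3.61×10⁻⁴ / (4π×10⁻⁷ × 4.712) = 4.96 A.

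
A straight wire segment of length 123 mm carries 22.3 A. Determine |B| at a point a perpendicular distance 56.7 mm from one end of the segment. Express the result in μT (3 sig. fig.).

B ≈ 35.7 μT

For a finite straight segment, B = (μ₀I/4πd)(sinθ₁ + sinθ₂), where θ₁, θ₂ are the angles from the perpendicular to each end.
The perpendicular foot is at one end, so the two end-offsets along the wire are 0 and L = 0.123 m.
sinθ₁ = 0/√(0²+0.0567²) = 0.0000; sinθ₂ = 0.123/√(0.123²+0.0567²) = 0.9082.
B = (4π×10⁻⁷ × 22.3) / (4π × 0.0567) × (0.0000 + 0.9082) = 3.57×10⁻⁵ T.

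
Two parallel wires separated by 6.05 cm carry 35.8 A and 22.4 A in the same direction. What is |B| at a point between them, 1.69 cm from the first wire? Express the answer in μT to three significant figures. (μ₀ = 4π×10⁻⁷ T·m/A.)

Each long wire gives B = μ₀I/(2πd). Distances are d₁ = 0.0169 m and d₂ = 0.0436 m.
B₁ = 4.24×10⁻⁴ T, B₂ = 1.03×10⁻⁴ T.
Between parallel currents the two contributions point in opposite directions, so they subtract. B = |B₁ − B₂| = |4.24×10⁻⁴ − 1.03×10⁻⁴| = 3.21×10⁻⁴ T.

B ≈ 321 μT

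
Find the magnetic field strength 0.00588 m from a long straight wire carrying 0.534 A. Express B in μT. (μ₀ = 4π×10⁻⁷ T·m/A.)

For an infinitely long straight wire, B = μ₀I/(2πd).
B = (4π×10⁻⁷ × 0.534) / (2π × 0.00588) = 1.82×10⁻⁵ T.

B ≈ 18.2 μT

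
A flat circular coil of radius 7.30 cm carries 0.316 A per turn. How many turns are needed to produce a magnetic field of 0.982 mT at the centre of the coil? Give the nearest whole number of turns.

N = 361

For an N-turn coil, B = Nμ₀I/(2R). A single turn gives B₁ = 2.72×10⁻⁶ T with R = 0.073 m.
N = B/B₁ = 9.82×10⁻⁴ / 2.72×10⁻⁶ = 361.05.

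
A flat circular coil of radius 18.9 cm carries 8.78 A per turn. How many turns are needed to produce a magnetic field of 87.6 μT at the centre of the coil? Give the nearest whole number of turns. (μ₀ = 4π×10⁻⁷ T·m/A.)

For an N-turn coil, B = Nμ₀I/(2R). A single turn gives B₁ = 2.92×10⁻⁵ T with R = 0.189 m.
N = B/B₁ = 8.76×10⁻⁵ / 2.92×10⁻⁵ = 3.00.

N = 3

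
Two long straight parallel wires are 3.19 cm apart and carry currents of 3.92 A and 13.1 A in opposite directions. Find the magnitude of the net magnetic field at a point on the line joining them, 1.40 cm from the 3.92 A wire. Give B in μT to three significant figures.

Each long wire gives B = μ₀I/(2πd). Distances are d₁ = 0.014 m and d₂ = 0.0179 m.
B₁ = 5.60×10⁻⁵ T, B₂ = 1.46×10⁻⁴ T.
Between antiparallel currents both contributions point the same way, so they add. B = B₁ + B₂ = 5.60×10⁻⁵ + 1.46×10⁻⁴ = 2.02×10⁻⁴ T.

B ≈ 202 μT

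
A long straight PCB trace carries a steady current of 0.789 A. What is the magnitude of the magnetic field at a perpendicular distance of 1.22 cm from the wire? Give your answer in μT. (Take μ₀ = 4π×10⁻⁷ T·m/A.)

For an infinitely long straight wire, B = μ₀I/(2πd).
B = (4π×10⁻⁷ × 0.789) / (2π × 0.0122) = 1.29×10⁻⁵ T.

B ≈ 12.9 μT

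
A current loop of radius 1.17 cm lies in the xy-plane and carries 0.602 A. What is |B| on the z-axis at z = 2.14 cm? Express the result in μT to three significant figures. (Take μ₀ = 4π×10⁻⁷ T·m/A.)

On the axis of a circular loop, B = μ₀IR² / [2(R²+z²)^(3/2)].
R² + z² = (0.0117)² + (0.0214)² = 0.0005949 m², and (R²+z²)^(3/2) = 1.45×10⁻⁵ m³.
B = (4π×10⁻⁷ × 0.602 × 0.0001369) / (2 × 1.45×10⁻⁵) = 3.57×10⁻⁶ T.

B ≈ 3.57 μT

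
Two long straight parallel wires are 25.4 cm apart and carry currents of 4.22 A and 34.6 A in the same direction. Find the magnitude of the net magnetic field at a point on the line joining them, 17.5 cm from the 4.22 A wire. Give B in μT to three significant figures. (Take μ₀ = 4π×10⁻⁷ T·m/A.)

Each long wire gives B = μ₀I/(2πd). Distances are d₁ = 0.175 m and d₂ = 0.079 m.
B₁ = 4.82×10⁻⁶ T, B₂ = 8.76×10⁻⁵ T.
Between parallel currents the two contributions point in opposite directions, so they subtract. B = |B₁ − B₂| = |4.82×10⁻⁶ − 8.76×10⁻⁵| = 8.28×10⁻⁵ T.

B ≈ 82.8 μT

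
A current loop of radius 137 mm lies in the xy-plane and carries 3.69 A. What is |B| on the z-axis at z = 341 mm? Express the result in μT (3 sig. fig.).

On the axis of a circular loop, B = μ₀IR² / [2(R²+z²)^(3/2)].
R² + z² = (0.137)² + (0.341)² = 0.1351 m², and (R²+z²)^(3/2) = 4.96×10⁻² m³.
B = (4π×10⁻⁷ × 3.69 × 0.01877) / (2 × 4.96×10⁻²) = 8.77×10⁻⁷ T.

B ≈ 0.877 μT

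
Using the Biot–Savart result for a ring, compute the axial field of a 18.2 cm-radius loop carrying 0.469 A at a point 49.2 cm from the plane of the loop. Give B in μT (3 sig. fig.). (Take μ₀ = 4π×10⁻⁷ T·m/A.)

On the axis of a circular loop, B = μ₀IR² / [2(R²+z²)^(3/2)].
R² + z² = (0.182)² + (0.492)² = 0.2752 m², and (R²+z²)^(3/2) = 0.144 m³.
B = (4π×10⁻⁷ × 0.469 × 0.03312) / (2 × 0.144) = 6.76×10⁻⁸ T.

B ≈ 0.0676 μT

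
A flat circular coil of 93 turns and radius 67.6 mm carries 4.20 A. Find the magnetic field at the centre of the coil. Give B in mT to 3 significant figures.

For an N-turn flat coil, B = Nμ₀I/(2R) with R = 0.0676 m.
B = 93 × 3.90×10⁻⁵ T = 3.63×10⁻³ T.

B ≈ 3.63 mT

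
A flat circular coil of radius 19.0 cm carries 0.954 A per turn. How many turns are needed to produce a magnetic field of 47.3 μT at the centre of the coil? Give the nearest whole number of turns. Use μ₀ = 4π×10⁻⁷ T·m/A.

N = 15

For an N-turn coil, B = Nμ₀I/(2R). A single turn gives B₁ = 3.15×10⁻⁶ T with R = 0.19 m.
N = B/B₁ = 4.73×10⁻⁵ / 3.15×10⁻⁶ = 14.99.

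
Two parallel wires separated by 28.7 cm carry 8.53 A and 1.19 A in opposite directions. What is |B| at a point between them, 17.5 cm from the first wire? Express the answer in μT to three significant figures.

Each long wire gives B = μ₀I/(2πd). Distances are d₁ = 0.175 m and d₂ = 0.112 m.
B₁ = 9.75×10⁻⁶ T, B₂ = 2.13×10⁻⁶ T.
Between antiparallel currents both contributions point the same way, so they add. B = B₁ + B₂ = 9.75×10⁻⁶ + 2.13×10⁻⁶ = 1.19×10⁻⁵ T.

B ≈ 11.9 μT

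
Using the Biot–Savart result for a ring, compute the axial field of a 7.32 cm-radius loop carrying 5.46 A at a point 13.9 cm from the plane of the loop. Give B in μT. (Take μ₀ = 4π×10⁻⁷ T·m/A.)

B ≈ 4.74 μT

On the axis of a circular loop, B = μ₀IR² / [2(R²+z²)^(3/2)].
R² + z² = (0.0732)² + (0.139)² = 0.02468 m², and (R²+z²)^(3/2) = 3.88×10⁻³ m³.
B = (4π×10⁻⁷ × 5.46 × 0.005358) / (2 × 3.88×10⁻³) = 4.74×10⁻⁶ T.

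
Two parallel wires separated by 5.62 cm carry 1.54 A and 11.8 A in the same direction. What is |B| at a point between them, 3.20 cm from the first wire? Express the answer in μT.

B ≈ 87.9 μT

Each long wire gives B = μ₀I/(2πd). Distances are d₁ = 0.032 m and d₂ = 0.0242 m.
B₁ = 9.63×10⁻⁶ T, B₂ = 9.75×10⁻⁵ T.
Between parallel currents the two contributions point in opposite directions, so they subtract. B = |B₁ − B₂| = |9.63×10⁻⁶ − 9.75×10⁻⁵| = 8.79×10⁻⁵ T.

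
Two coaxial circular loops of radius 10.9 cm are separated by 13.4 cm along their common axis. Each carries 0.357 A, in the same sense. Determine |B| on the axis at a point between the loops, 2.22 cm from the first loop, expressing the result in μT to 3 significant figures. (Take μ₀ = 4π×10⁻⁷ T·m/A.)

Each loop contributes B = μ₀IR²/[2(R²+z²)^(3/2)] on the axis, with z measured from that loop.
Loop 1 (z = 0.0222 m): B₁ = 1.94×10⁻⁶ T. Loop 2 (z = 0.1118 m): B₂ = 7.00×10⁻⁷ T.
The fields add: B = B₁ + B₂ = 2.64×10⁻⁶ T.

B ≈ 2.64 μT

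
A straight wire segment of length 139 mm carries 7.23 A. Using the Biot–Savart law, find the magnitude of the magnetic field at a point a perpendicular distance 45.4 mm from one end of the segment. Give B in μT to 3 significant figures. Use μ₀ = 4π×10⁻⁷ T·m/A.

For a finite straight segment, B = (μ₀I/4πd)(sinθ₁ + sinθ₂), where θ₁, θ₂ are the angles from the perpendicular to each end.
The perpendicular foot is at one end, so the two end-offsets along the wire are 0 and L = 0.139 m.
sinθ₁ = 0/√(0²+0.0454²) = 0.0000; sinθ₂ = 0.139/√(0.139²+0.0454²) = 0.9506.
B = (4π×10⁻⁷ × 7.23) / (4π × 0.0454) × (0.0000 + 0.9506) = 1.51×10⁻⁵ T.

B ≈ 15.1 μT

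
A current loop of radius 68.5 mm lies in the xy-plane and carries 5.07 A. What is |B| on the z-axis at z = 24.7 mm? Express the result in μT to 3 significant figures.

B ≈ 38.7 μT

On the axis of a circular loop, B = μ₀IR² / [2(R²+z²)^(3/2)].
R² + z² = (0.0685)² + (0.0247)² = 0.005302 m², and (R²+z²)^(3/2) = 3.86×10⁻⁴ m³.
B = (4π×10⁻⁷ × 5.07 × 0.004692) / (2 × 3.86×10⁻⁴) = 3.87×10⁻⁵ T.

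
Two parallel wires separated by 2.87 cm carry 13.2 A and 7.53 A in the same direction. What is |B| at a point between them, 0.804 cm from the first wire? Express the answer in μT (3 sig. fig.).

B ≈ 255 μT

Each long wire gives B = μ₀I/(2πd). Distances are d₁ = 0.00804 m and d₂ = 0.02066 m.
B₁ = 3.28×10⁻⁴ T, B₂ = 7.29×10⁻⁵ T.
Between parallel currents the two contributions point in opposite directions, so they subtract. B = |B₁ − B₂| = |3.28×10⁻⁴ − 7.29×10⁻⁵| = 2.55×10⁻⁴ T.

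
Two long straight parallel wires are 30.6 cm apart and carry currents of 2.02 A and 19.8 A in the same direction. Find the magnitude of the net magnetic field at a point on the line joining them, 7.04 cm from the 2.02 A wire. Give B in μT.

Each long wire gives B = μ₀I/(2πd). Distances are d₁ = 0.0704 m and d₂ = 0.2356 m.
B₁ = 5.74×10⁻⁶ T, B₂ = 1.68×10⁻⁵ T.
Between parallel currents the two contributions point in opposite directions, so they subtract. B = |B₁ − B₂| = |5.74×10⁻⁶ − 1.68×10⁻⁵| = 1.11×10⁻⁵ T.

B ≈ 11.1 μT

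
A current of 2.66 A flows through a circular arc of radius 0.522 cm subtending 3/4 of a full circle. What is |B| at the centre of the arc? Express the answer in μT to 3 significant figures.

B ≈ 240 μT

The Biot–Savart field of a circular arc at its centre is B = μ₀Iφ/(4πR), with φ = 4.712 rad.
B = (4π×10⁻⁷ × 2.66 × 4.712) / (4π × 0.00522) = 2.40×10⁻⁴ T.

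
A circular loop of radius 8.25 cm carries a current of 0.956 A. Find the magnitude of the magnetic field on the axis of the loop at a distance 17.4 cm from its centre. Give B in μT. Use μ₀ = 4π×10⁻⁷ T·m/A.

B ≈ 0.573 μT

On the axis of a circular loop, B = μ₀IR² / [2(R²+z²)^(3/2)].
R² + z² = (0.0825)² + (0.174)² = 0.03708 m², and (R²+z²)^(3/2) = 7.14×10⁻³ m³.
B = (4π×10⁻⁷ × 0.956 × 0.006806) / (2 × 7.14×10⁻³) = 5.73×10⁻⁷ T.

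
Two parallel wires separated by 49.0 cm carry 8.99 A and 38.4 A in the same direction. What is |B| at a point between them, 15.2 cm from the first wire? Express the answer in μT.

Each long wire gives B = μ₀I/(2πd). Distances are d₁ = 0.152 m and d₂ = 0.338 m.
B₁ = 1.18×10⁻⁵ T, B₂ = 2.27×10⁻⁵ T.
Between parallel currents the two contributions point in opposite directions, so they subtract. B = |B₁ − B₂| = |1.18×10⁻⁵ − 2.27×10⁻⁵| = 1.09×10⁻⁵ T.

B ≈ 10.9 μT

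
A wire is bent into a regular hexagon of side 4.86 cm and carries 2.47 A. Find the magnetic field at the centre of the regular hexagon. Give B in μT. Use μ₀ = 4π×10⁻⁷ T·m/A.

B ≈ 35.2 μT

Each side is a finite straight segment at perpendicular distance d = a/(2 tan(π/6)) = 0.04209 m from the centre, with end-angles ±π/6.
One side contributes B₁ = (μ₀I/4πd)·2 sin(π/6) = 5.87×10⁻⁶ T.
All 6 sides add in the same direction: B = 6 × 5.87×10⁻⁶ = 3.52×10⁻⁵ T.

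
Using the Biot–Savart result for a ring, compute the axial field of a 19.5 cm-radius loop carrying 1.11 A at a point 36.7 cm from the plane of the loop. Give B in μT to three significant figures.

On the axis of a circular loop, B = μ₀IR² / [2(R²+z²)^(3/2)].
R² + z² = (0.195)² + (0.367)² = 0.1727 m², and (R²+z²)^(3/2) = 7.18×10⁻² m³.
B = (4π×10⁻⁷ × 1.11 × 0.03803) / (2 × 7.18×10⁻²) = 3.69×10⁻⁷ T.

B ≈ 0.369 μT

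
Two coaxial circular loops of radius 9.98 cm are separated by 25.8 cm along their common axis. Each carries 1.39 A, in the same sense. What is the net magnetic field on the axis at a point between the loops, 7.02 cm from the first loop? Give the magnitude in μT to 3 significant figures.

Each loop contributes B = μ₀IR²/[2(R²+z²)^(3/2)] on the axis, with z measured from that loop.
Loop 1 (z = 0.0702 m): B₁ = 4.79×10⁻⁶ T. Loop 2 (z = 0.1878 m): B₂ = 9.04×10⁻⁷ T.
The fields add: B = B₁ + B₂ = 5.69×10⁻⁶ T.

B ≈ 5.69 μT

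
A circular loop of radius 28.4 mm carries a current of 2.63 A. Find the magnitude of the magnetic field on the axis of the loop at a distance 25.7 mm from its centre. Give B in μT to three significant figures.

B ≈ 23.7 μT

On the axis of a circular loop, B = μ₀IR² / [2(R²+z²)^(3/2)].
R² + z² = (0.0284)² + (0.0257)² = 0.001467 m², and (R²+z²)^(3/2) = 5.62×10⁻⁵ m³.
B = (4π×10⁻⁷ × 2.63 × 0.0008066) / (2 × 5.62×10⁻⁵) = 2.37×10⁻⁵ T.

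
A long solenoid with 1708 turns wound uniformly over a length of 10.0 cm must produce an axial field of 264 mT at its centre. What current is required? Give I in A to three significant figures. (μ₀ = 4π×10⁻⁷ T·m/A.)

Inside a long solenoid B = μ₀nI with n = 1.708×10⁴ m⁻¹, so I = B/(μ₀n).
I = 0.264 / (4π×10⁻⁷ × 1.708×10⁴) = 12.3 A.

I ≈ 12.3 A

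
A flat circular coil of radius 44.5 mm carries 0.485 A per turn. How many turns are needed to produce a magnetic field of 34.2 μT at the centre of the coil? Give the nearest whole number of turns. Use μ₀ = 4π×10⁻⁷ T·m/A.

For an N-turn coil, B = Nμ₀I/(2R). A single turn gives B₁ = 6.85×10⁻⁶ T with R = 0.0445 m.
N = B/B₁ = 3.42×10⁻⁵ / 6.85×10⁻⁶ = 4.99.

N = 5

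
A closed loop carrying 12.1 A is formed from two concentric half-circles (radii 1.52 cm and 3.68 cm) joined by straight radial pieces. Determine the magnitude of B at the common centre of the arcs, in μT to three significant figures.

The radial connectors point toward the centre, so dl × r̂ = 0 and they contribute nothing.
Each semicircle gives μ₀I/(4R): inner arc 2.50×10⁻⁴ T, outer arc 1.03×10⁻⁴ T.
The two arcs carry current in opposite angular senses, so their fields oppose: B = |2.50×10⁻⁴ − 1.03×10⁻⁴| = 1.47×10⁻⁴ T.

B ≈ 147 μT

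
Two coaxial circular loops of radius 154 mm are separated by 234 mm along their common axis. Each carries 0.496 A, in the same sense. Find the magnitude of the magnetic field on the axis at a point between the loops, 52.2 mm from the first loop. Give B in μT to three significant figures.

B ≈ 2.27 μT

Each loop contributes B = μ₀IR²/[2(R²+z²)^(3/2)] on the axis, with z measured from that loop.
Loop 1 (z = 0.0522 m): B₁ = 1.72×10⁻⁶ T. Loop 2 (z = 0.1818 m): B₂ = 5.46×10⁻⁷ T.
The fields add: B = B₁ + B₂ = 2.27×10⁻⁶ T.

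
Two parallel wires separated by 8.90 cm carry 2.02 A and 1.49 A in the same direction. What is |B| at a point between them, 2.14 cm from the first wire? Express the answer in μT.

B ≈ 14.5 μT

Each long wire gives B = μ₀I/(2πd). Distances are d₁ = 0.0214 m and d₂ = 0.0676 m.
B₁ = 1.89×10⁻⁵ T, B₂ = 4.41×10⁻⁶ T.
Between parallel currents the two contributions point in opposite directions, so they subtract. B = |B₁ − B₂| = |1.89×10⁻⁵ − 4.41×10⁻⁶| = 1.45×10⁻⁵ T.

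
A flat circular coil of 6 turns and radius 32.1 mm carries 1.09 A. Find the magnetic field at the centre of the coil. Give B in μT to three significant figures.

B ≈ 128 μT

For an N-turn flat coil, B = Nμ₀I/(2R) with R = 0.0321 m.
B = 6 × 2.13×10⁻⁵ T = 1.28×10⁻⁴ T.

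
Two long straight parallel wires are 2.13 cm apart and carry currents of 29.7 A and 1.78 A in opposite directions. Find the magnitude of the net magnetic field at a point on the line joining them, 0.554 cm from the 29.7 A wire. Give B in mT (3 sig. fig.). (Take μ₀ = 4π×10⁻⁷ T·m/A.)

Each long wire gives B = μ₀I/(2πd). Distances are d₁ = 0.00554 m and d₂ = 0.01576 m.
B₁ = 1.07×10⁻³ T, B₂ = 2.26×10⁻⁵ T.
Between antiparallel currents both contributions point the same way, so they add. B = B₁ + B₂ = 1.07×10⁻³ + 2.26×10⁻⁵ = 1.09×10⁻³ T.

B ≈ 1.09 mT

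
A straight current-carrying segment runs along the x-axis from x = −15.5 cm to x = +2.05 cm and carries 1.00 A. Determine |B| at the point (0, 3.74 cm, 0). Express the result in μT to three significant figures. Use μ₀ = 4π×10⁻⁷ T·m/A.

B ≈ 3.88 μT

For a finite straight segment, B = (μ₀I/4πd)(sinθ₁ + sinθ₂), where θ₁, θ₂ are the angles from the perpendicular to each end.
The perpendicular distance is d = 0.0374 m; the end-offsets along the wire are a = 0.155 m and b = 0.0205 m.
sinθ₁ = 0.155/√(0.155²+0.0374²) = 0.9721; sinθ₂ = 0.0205/√(0.0205²+0.0374²) = 0.4807.
B = (4π×10⁻⁷ × 1.00) / (4π × 0.0374) × (0.9721 + 0.4807) = 3.88×10⁻⁶ T.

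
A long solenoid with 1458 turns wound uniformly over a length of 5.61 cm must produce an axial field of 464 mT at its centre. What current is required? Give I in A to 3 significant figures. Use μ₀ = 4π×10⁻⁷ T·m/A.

I ≈ 14.2 A

Inside a long solenoid B = μ₀nI with n = 2.599×10⁴ m⁻¹, so I = B/(μ₀n).
I = 0.464 / (4π×10⁻⁷ × 2.599×10⁴) = 14.2 A.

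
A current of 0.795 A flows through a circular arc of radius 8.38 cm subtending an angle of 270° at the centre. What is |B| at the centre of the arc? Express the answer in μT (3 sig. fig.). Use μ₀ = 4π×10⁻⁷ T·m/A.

The Biot–Savart field of a circular arc at its centre is B = μ₀Iφ/(4πR), with φ = 4.712 rad.
B = (4π×10⁻⁷ × 0.795 × 4.712) / (4π × 0.0838) = 4.47×10⁻⁶ T.

B ≈ 4.47 μT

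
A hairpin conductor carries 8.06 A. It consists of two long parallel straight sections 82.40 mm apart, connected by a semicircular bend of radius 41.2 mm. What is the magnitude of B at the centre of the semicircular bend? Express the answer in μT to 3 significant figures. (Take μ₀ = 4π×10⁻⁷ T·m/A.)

B ≈ 101 μT

The semicircular arc contributes B_arc = μ₀I·π/(4πR) = μ₀I/(4R) = 6.15×10⁻⁵ T.
Each semi-infinite lead is at perpendicular distance R = 0.0412 m from the centre, with the perpendicular foot at its near end, so it contributes μ₀I/(4πR); both point the same way, together 3.91×10⁻⁵ T.
Arc and leads all point the same direction: B = 6.15×10⁻⁵ + 3.91×10⁻⁵ = 1.01×10⁻⁴ T.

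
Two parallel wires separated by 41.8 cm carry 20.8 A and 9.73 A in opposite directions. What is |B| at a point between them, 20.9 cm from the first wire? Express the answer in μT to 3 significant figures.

B ≈ 29.2 μT

Each long wire gives B = μ₀I/(2πd). Distances are d₁ = 0.209 m and d₂ = 0.209 m.
B₁ = 1.99×10⁻⁵ T, B₂ = 9.31×10⁻⁶ T.
Between antiparallel currents both contributions point the same way, so they add. B = B₁ + B₂ = 1.99×10⁻⁵ + 9.31×10⁻⁶ = 2.92×10⁻⁵ T.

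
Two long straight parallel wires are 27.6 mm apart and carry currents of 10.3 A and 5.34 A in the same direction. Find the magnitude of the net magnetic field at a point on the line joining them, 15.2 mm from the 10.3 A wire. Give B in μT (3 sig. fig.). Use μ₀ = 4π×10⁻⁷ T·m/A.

B ≈ 49.4 μT

Each long wire gives B = μ₀I/(2πd). Distances are d₁ = 0.0152 m and d₂ = 0.0124 m.
B₁ = 1.36×10⁻⁴ T, B₂ = 8.61×10⁻⁵ T.
Between parallel currents the two contributions point in opposite directions, so they subtract. B = |B₁ − B₂| = |1.36×10⁻⁴ − 8.61×10⁻⁵| = 4.94×10⁻⁵ T.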